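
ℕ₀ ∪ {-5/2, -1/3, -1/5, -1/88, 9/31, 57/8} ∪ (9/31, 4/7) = {-5/2, -1/3, -1/5, -1/88, 57/8} ∪ ℕ₀ ∪ [9/31, 4/7)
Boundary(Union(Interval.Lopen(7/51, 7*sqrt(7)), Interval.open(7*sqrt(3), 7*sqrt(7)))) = {7/51, 7*sqrt(7)}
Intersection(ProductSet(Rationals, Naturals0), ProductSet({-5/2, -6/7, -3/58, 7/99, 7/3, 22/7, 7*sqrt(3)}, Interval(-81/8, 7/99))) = ProductSet({-5/2, -6/7, -3/58, 7/99, 7/3, 22/7}, Range(0, 1, 1))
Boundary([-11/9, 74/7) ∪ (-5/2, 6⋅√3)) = {-5/2, 74/7}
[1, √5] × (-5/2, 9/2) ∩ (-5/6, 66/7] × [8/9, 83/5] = [1, √5] × [8/9, 9/2)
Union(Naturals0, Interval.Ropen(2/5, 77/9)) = Union(Interval.Ropen(2/5, 77/9), Naturals0)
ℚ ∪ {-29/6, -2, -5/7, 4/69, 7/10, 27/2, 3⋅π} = ℚ ∪ {3⋅π}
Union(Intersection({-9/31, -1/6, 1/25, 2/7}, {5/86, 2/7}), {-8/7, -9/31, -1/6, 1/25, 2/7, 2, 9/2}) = {-8/7, -9/31, -1/6, 1/25, 2/7, 2, 9/2}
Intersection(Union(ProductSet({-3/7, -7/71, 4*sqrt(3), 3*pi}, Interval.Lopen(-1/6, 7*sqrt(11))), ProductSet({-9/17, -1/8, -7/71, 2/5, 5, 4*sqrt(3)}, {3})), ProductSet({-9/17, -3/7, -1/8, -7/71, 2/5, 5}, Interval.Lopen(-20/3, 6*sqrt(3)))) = Union(ProductSet({-3/7, -7/71}, Interval.Lopen(-1/6, 6*sqrt(3))), ProductSet({-9/17, -1/8, -7/71, 2/5, 5}, {3}))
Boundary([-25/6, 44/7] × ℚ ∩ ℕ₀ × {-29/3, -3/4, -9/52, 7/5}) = {0, 1, …, 6} × {-29/3, -3/4, -9/52, 7/5}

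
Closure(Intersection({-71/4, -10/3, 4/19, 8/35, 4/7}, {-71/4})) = {-71/4}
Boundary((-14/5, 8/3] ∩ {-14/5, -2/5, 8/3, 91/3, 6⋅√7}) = {-2/5, 8/3}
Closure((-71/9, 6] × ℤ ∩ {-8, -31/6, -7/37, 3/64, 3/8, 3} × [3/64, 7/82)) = ∅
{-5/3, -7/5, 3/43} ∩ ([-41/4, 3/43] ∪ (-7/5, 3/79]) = {-5/3, -7/5, 3/43}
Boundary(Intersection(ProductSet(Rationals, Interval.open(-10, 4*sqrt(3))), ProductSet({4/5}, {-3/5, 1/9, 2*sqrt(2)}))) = ProductSet({4/5}, {-3/5, 1/9, 2*sqrt(2)})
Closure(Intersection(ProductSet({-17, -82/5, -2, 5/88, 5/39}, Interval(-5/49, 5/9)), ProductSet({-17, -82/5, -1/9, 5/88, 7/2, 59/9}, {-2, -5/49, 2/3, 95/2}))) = ProductSet({-17, -82/5, 5/88}, {-5/49})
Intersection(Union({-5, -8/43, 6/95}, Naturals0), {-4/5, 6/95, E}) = {6/95}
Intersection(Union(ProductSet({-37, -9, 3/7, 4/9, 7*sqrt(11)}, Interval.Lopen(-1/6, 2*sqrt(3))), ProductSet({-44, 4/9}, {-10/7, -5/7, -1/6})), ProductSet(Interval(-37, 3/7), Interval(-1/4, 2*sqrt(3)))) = ProductSet({-37, -9, 3/7}, Interval.Lopen(-1/6, 2*sqrt(3)))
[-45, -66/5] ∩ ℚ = ℚ ∩ [-45, -66/5]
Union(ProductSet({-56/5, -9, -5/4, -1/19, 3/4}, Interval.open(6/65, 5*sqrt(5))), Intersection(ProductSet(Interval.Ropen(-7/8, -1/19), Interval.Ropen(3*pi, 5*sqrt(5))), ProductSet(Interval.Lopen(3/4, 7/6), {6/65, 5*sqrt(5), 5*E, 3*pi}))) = ProductSet({-56/5, -9, -5/4, -1/19, 3/4}, Interval.open(6/65, 5*sqrt(5)))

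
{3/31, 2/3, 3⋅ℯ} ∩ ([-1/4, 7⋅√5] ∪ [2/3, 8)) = {3/31, 2/3, 3⋅ℯ}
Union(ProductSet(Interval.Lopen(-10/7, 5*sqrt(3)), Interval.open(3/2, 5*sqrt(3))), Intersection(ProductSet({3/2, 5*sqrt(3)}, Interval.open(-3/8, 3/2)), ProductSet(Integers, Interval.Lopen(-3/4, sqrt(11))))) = ProductSet(Interval.Lopen(-10/7, 5*sqrt(3)), Interval.open(3/2, 5*sqrt(3)))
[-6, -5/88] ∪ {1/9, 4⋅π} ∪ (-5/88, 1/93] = [-6, 1/93] ∪ {1/9, 4⋅π}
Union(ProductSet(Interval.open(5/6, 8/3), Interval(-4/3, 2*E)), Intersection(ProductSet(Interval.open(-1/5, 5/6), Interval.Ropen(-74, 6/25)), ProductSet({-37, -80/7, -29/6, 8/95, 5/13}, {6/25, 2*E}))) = ProductSet(Interval.open(5/6, 8/3), Interval(-4/3, 2*E))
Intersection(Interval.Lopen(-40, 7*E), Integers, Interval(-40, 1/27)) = Range(-39, 1, 1)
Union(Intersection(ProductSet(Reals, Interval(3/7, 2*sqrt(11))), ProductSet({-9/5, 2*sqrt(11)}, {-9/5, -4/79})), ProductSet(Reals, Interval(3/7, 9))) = ProductSet(Reals, Interval(3/7, 9))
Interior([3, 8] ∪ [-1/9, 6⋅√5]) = (-1/9, 6⋅√5)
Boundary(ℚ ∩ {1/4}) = {1/4}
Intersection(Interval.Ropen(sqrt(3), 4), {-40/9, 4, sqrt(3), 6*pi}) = {sqrt(3)}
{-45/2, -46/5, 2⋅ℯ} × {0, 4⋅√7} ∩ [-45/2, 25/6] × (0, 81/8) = ∅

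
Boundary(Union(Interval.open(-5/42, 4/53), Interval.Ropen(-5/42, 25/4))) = {-5/42, 25/4}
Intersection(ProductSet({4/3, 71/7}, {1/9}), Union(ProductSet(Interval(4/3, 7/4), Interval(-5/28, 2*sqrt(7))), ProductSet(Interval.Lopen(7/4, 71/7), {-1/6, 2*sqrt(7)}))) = ProductSet({4/3}, {1/9})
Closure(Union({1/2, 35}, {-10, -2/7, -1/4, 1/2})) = {-10, -2/7, -1/4, 1/2, 35}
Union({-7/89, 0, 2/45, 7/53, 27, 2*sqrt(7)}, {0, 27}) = {-7/89, 0, 2/45, 7/53, 27, 2*sqrt(7)}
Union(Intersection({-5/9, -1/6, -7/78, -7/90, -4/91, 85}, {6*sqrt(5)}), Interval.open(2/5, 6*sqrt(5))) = Interval.open(2/5, 6*sqrt(5))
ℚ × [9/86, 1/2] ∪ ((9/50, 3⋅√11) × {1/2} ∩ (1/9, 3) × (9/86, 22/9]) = (ℚ × [9/86, 1/2]) ∪ ((9/50, 3) × {1/2})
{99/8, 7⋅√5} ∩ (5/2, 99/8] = {99/8}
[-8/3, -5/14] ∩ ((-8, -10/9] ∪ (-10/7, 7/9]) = [-8/3, -5/14]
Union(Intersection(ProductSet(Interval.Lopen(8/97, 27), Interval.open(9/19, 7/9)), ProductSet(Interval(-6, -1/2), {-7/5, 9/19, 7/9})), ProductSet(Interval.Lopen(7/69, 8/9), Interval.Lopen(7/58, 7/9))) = ProductSet(Interval.Lopen(7/69, 8/9), Interval.Lopen(7/58, 7/9))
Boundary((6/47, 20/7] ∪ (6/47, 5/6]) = {6/47, 20/7}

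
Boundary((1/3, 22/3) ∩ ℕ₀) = {1, 2, …, 7}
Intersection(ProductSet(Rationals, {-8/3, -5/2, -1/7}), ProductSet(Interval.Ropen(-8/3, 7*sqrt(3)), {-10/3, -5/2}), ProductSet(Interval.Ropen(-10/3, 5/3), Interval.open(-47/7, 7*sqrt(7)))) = ProductSet(Intersection(Interval.Ropen(-8/3, 5/3), Rationals), {-5/2})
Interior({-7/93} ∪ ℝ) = ℝ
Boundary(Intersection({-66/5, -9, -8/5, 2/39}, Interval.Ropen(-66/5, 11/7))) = {-66/5, -9, -8/5, 2/39}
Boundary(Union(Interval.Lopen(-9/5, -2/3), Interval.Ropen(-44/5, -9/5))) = {-44/5, -9/5, -2/3}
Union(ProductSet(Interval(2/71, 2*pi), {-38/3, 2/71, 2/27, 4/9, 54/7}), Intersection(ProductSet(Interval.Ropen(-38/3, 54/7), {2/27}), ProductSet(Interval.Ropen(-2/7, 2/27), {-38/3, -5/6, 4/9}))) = ProductSet(Interval(2/71, 2*pi), {-38/3, 2/71, 2/27, 4/9, 54/7})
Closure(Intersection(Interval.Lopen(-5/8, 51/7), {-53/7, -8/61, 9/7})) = {-8/61, 9/7}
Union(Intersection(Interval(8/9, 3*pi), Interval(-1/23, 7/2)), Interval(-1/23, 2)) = Interval(-1/23, 7/2)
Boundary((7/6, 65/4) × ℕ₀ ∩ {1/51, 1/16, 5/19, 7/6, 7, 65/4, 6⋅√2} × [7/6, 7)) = {7, 6⋅√2} × {2, 3, …, 6}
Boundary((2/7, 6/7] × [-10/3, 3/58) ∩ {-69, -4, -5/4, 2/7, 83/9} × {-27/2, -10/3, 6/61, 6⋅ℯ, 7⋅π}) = ∅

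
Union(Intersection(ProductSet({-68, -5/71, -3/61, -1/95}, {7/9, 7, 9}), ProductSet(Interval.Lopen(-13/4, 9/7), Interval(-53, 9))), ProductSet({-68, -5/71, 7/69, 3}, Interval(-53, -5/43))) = Union(ProductSet({-5/71, -3/61, -1/95}, {7/9, 7, 9}), ProductSet({-68, -5/71, 7/69, 3}, Interval(-53, -5/43)))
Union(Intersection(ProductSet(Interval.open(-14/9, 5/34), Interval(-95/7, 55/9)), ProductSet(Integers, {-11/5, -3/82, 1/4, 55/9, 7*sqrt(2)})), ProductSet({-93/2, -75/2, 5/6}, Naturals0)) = Union(ProductSet({-93/2, -75/2, 5/6}, Naturals0), ProductSet(Range(-1, 1, 1), {-11/5, -3/82, 1/4, 55/9}))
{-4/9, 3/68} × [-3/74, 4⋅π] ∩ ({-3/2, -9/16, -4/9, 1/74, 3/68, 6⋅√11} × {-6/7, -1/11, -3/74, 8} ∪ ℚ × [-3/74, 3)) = {-4/9, 3/68} × ([-3/74, 3) ∪ {8})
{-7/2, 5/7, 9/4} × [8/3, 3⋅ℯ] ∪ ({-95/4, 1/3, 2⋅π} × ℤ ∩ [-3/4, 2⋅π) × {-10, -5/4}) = ({1/3} × {-10}) ∪ ({-7/2, 5/7, 9/4} × [8/3, 3⋅ℯ])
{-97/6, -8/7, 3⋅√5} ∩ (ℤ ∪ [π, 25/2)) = {3⋅√5}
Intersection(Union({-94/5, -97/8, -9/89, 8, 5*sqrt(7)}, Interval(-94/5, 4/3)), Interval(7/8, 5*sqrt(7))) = Union({8, 5*sqrt(7)}, Interval(7/8, 4/3))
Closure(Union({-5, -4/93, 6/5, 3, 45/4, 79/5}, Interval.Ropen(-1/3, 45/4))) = Union({-5, 79/5}, Interval(-1/3, 45/4))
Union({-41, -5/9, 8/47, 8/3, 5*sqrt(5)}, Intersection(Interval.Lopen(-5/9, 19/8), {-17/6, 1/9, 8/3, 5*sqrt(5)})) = {-41, -5/9, 1/9, 8/47, 8/3, 5*sqrt(5)}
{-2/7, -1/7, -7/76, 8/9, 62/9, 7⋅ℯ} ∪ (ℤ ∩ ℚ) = ℤ ∪ {-2/7, -1/7, -7/76, 8/9, 62/9, 7⋅ℯ}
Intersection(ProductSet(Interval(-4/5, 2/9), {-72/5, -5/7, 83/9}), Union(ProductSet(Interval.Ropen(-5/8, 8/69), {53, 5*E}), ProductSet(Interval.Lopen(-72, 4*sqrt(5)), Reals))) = ProductSet(Interval(-4/5, 2/9), {-72/5, -5/7, 83/9})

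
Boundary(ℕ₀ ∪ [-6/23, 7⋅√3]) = {-6/23, 7⋅√3} ∪ (ℕ₀ \ (-6/23, 7⋅√3))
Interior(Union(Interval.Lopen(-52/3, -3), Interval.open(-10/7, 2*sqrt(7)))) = Union(Interval.open(-52/3, -3), Interval.open(-10/7, 2*sqrt(7)))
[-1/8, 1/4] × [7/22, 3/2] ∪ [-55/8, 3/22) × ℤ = ([-55/8, 3/22) × ℤ) ∪ ([-1/8, 1/4] × [7/22, 3/2])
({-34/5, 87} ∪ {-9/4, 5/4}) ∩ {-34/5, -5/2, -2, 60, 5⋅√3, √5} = {-34/5}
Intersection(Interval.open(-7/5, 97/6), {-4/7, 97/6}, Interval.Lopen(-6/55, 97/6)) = EmptySet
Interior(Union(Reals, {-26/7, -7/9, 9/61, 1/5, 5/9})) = Reals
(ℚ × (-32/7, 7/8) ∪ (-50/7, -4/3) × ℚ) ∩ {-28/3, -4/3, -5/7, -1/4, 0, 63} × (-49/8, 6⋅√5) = {-28/3, -4/3, -5/7, -1/4, 0, 63} × (-32/7, 7/8)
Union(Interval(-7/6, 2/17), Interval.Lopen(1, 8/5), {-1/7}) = Union(Interval(-7/6, 2/17), Interval.Lopen(1, 8/5))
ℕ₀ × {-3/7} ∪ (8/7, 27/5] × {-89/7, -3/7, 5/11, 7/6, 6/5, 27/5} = (ℕ₀ × {-3/7}) ∪ ((8/7, 27/5] × {-89/7, -3/7, 5/11, 7/6, 6/5, 27/5})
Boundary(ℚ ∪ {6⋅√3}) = ℝ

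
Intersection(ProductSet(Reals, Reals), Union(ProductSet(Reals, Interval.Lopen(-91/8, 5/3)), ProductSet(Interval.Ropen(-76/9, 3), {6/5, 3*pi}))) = Union(ProductSet(Interval.Ropen(-76/9, 3), {6/5, 3*pi}), ProductSet(Reals, Interval.Lopen(-91/8, 5/3)))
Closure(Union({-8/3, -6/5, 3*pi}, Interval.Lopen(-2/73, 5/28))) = Union({-8/3, -6/5, 3*pi}, Interval(-2/73, 5/28))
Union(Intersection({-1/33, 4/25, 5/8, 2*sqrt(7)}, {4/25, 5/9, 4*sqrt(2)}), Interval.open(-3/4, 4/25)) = Interval.Lopen(-3/4, 4/25)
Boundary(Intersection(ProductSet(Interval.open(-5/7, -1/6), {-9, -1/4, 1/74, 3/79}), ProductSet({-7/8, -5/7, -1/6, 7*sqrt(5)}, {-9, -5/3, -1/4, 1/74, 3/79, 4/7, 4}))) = EmptySet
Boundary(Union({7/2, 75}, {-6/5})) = {-6/5, 7/2, 75}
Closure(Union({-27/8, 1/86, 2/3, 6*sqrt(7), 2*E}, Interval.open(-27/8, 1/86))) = Union({2/3, 6*sqrt(7), 2*E}, Interval(-27/8, 1/86))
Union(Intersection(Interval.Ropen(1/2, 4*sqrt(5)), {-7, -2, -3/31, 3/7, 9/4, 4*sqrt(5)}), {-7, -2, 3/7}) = {-7, -2, 3/7, 9/4}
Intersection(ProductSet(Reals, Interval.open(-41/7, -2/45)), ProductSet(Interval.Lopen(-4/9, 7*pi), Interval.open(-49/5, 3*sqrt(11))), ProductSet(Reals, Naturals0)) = EmptySet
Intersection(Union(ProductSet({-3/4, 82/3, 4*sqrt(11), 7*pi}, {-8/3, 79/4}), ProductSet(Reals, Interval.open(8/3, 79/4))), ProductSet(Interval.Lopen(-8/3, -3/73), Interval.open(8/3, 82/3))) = Union(ProductSet({-3/4}, {79/4}), ProductSet(Interval.Lopen(-8/3, -3/73), Interval.open(8/3, 79/4)))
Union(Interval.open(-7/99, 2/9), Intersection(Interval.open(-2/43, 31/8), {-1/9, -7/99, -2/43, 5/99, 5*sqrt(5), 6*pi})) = Interval.open(-7/99, 2/9)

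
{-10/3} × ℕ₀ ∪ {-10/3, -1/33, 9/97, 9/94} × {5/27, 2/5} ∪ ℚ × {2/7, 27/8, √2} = ({-10/3} × ℕ₀) ∪ (ℚ × {2/7, 27/8, √2}) ∪ ({-10/3, -1/33, 9/97, 9/94} × {5/27, 2/5})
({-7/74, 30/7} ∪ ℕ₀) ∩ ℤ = ℕ₀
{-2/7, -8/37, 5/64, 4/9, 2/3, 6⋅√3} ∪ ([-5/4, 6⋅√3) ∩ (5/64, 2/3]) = {-2/7, -8/37, 6⋅√3} ∪ [5/64, 2/3]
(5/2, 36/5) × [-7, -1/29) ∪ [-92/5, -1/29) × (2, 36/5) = ([-92/5, -1/29) × (2, 36/5)) ∪ ((5/2, 36/5) × [-7, -1/29))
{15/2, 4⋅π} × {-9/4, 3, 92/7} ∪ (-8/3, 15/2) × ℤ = ((-8/3, 15/2) × ℤ) ∪ ({15/2, 4⋅π} × {-9/4, 3, 92/7})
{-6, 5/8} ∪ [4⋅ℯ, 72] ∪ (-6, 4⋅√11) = [-6, 72]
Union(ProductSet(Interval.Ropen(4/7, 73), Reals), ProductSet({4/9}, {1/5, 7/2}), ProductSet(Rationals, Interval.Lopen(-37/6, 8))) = Union(ProductSet(Interval.Ropen(4/7, 73), Reals), ProductSet(Rationals, Interval.Lopen(-37/6, 8)))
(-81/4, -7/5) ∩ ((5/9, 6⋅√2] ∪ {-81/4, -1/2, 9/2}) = ∅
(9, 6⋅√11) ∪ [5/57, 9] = [5/57, 6⋅√11)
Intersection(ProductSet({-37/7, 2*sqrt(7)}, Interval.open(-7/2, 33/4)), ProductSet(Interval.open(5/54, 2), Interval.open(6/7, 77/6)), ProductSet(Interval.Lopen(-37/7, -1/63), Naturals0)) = EmptySet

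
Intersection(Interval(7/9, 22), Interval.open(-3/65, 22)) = Interval.Ropen(7/9, 22)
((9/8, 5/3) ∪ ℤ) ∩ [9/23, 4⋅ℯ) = {1, 2, …, 10} ∪ (9/8, 5/3)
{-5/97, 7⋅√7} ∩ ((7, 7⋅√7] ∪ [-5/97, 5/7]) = {-5/97, 7⋅√7}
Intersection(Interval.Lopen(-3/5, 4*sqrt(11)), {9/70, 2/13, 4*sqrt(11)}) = {9/70, 2/13, 4*sqrt(11)}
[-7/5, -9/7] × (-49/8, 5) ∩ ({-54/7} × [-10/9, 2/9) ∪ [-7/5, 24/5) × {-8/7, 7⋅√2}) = [-7/5, -9/7] × {-8/7}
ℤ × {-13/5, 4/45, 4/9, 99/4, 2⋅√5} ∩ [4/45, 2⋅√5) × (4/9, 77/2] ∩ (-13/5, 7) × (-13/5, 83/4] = {1, 2, 3, 4} × {2⋅√5}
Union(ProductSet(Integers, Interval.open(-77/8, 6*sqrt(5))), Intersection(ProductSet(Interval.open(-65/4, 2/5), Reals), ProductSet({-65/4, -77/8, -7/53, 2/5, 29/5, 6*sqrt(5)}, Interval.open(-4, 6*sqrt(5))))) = Union(ProductSet({-77/8, -7/53}, Interval.open(-4, 6*sqrt(5))), ProductSet(Integers, Interval.open(-77/8, 6*sqrt(5))))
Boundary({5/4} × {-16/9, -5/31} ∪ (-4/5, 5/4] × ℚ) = [-4/5, 5/4] × ℝ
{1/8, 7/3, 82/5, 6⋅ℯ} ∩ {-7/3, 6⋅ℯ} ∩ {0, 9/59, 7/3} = ∅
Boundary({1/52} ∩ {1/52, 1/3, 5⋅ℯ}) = {1/52}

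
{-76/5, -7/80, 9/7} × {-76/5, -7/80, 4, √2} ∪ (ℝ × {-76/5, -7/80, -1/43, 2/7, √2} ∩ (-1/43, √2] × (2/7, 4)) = ({-76/5, -7/80, 9/7} × {-76/5, -7/80, 4, √2}) ∪ ((-1/43, √2] × {√2})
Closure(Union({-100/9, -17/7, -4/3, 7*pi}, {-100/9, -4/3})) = {-100/9, -17/7, -4/3, 7*pi}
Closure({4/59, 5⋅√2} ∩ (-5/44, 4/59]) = {4/59}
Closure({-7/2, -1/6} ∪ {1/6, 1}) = {-7/2, -1/6, 1/6, 1}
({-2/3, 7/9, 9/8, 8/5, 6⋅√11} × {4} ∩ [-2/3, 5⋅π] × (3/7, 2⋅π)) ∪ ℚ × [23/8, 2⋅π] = ℚ × [23/8, 2⋅π]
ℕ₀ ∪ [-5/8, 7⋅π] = [-5/8, 7⋅π] ∪ ℕ₀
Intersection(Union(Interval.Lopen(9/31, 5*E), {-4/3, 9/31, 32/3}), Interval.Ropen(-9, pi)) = Union({-4/3}, Interval.Ropen(9/31, pi))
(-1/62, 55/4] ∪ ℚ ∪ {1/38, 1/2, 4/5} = ℚ ∪ [-1/62, 55/4]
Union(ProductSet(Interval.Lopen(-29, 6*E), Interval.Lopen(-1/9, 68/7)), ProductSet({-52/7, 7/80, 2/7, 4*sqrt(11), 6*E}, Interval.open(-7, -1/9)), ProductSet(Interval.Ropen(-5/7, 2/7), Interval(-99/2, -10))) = Union(ProductSet({-52/7, 7/80, 2/7, 4*sqrt(11), 6*E}, Interval.open(-7, -1/9)), ProductSet(Interval.Lopen(-29, 6*E), Interval.Lopen(-1/9, 68/7)), ProductSet(Interval.Ropen(-5/7, 2/7), Interval(-99/2, -10)))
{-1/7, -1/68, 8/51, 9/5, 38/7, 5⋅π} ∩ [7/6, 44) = {9/5, 38/7, 5⋅π}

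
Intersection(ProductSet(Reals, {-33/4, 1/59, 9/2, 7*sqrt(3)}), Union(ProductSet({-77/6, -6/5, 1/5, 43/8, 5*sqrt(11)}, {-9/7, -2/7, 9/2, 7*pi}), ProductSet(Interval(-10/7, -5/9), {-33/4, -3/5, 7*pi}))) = Union(ProductSet({-77/6, -6/5, 1/5, 43/8, 5*sqrt(11)}, {9/2}), ProductSet(Interval(-10/7, -5/9), {-33/4}))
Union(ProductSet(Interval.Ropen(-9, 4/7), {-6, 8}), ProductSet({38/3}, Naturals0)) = Union(ProductSet({38/3}, Naturals0), ProductSet(Interval.Ropen(-9, 4/7), {-6, 8}))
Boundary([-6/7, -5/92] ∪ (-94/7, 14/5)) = {-94/7, 14/5}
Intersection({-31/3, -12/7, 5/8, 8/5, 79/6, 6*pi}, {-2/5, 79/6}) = {79/6}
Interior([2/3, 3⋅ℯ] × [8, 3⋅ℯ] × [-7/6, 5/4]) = (2/3, 3⋅ℯ) × (8, 3⋅ℯ) × (-7/6, 5/4)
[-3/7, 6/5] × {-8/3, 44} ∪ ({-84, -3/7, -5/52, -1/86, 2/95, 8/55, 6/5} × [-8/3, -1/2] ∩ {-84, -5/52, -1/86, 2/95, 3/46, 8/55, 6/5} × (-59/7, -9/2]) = [-3/7, 6/5] × {-8/3, 44}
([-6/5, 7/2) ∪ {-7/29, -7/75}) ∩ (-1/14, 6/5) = (-1/14, 6/5)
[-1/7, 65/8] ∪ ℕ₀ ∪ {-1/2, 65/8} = {-1/2} ∪ [-1/7, 65/8] ∪ ℕ₀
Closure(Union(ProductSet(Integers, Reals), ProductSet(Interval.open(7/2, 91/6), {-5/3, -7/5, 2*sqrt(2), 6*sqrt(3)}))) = Union(ProductSet(Integers, Reals), ProductSet(Interval(7/2, 91/6), {-5/3, -7/5, 2*sqrt(2), 6*sqrt(3)}))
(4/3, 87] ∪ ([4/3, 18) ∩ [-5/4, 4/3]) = [4/3, 87]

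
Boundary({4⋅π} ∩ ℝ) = {4⋅π}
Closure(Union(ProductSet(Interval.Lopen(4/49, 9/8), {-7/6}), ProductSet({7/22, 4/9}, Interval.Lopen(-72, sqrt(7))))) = Union(ProductSet({7/22, 4/9}, Interval(-72, sqrt(7))), ProductSet(Interval(4/49, 9/8), {-7/6}))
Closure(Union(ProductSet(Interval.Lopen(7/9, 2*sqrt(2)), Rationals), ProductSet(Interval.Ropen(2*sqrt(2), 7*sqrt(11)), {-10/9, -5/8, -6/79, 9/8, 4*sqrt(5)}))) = Union(ProductSet(Interval(7/9, 2*sqrt(2)), Reals), ProductSet(Interval(2*sqrt(2), 7*sqrt(11)), {-10/9, -5/8, -6/79, 9/8, 4*sqrt(5)}))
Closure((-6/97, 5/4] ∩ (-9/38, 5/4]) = [-6/97, 5/4]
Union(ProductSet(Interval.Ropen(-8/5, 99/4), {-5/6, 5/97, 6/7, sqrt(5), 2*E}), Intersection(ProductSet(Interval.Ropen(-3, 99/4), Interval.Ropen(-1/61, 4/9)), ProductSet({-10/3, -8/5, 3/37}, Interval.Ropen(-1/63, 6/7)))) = Union(ProductSet({-8/5, 3/37}, Interval.Ropen(-1/63, 4/9)), ProductSet(Interval.Ropen(-8/5, 99/4), {-5/6, 5/97, 6/7, sqrt(5), 2*E}))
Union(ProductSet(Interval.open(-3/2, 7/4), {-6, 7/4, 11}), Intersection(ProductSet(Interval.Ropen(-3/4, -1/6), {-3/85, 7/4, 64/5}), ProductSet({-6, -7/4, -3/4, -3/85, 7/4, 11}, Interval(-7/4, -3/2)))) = ProductSet(Interval.open(-3/2, 7/4), {-6, 7/4, 11})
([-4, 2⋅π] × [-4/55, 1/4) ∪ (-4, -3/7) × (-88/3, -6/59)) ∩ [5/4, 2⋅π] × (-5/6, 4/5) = [5/4, 2⋅π] × [-4/55, 1/4)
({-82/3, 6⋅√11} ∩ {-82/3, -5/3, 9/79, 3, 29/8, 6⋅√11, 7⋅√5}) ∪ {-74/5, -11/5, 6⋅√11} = {-82/3, -74/5, -11/5, 6⋅√11}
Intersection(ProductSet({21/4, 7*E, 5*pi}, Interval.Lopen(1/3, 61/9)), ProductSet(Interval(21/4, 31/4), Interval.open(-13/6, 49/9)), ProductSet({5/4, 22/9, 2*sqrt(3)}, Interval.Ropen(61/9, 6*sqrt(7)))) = EmptySet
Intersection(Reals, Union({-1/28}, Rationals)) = Rationals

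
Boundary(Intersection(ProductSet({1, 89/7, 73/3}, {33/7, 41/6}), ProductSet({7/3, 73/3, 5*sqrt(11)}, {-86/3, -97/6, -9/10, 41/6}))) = ProductSet({73/3}, {41/6})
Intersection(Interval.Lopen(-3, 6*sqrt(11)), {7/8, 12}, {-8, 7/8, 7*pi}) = {7/8}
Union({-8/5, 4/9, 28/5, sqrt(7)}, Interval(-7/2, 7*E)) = Interval(-7/2, 7*E)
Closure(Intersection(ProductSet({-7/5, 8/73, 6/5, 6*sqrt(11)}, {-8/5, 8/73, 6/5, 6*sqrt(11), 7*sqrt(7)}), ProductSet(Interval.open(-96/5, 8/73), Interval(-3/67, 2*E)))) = ProductSet({-7/5}, {8/73, 6/5})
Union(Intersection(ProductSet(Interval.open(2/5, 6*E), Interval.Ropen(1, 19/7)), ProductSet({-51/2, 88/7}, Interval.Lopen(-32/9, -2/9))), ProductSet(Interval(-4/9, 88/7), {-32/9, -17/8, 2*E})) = ProductSet(Interval(-4/9, 88/7), {-32/9, -17/8, 2*E})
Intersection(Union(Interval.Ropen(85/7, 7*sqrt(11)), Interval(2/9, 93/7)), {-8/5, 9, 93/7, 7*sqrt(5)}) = {9, 93/7, 7*sqrt(5)}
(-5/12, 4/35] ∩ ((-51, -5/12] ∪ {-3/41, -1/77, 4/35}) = {-3/41, -1/77, 4/35}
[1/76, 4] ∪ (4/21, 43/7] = [1/76, 43/7]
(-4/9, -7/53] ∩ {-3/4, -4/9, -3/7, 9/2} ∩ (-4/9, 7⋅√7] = {-3/7}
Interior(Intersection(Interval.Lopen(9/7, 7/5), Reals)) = Interval.open(9/7, 7/5)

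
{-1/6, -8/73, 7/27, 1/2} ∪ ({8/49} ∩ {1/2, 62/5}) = {-1/6, -8/73, 7/27, 1/2}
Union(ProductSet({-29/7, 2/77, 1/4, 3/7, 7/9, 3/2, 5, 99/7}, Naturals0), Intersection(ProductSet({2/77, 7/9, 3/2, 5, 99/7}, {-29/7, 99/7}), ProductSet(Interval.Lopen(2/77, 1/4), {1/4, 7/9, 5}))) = ProductSet({-29/7, 2/77, 1/4, 3/7, 7/9, 3/2, 5, 99/7}, Naturals0)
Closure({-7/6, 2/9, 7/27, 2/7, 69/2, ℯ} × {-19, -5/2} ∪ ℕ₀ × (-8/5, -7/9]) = (ℕ₀ × [-8/5, -7/9]) ∪ ({-7/6, 2/9, 7/27, 2/7, 69/2, ℯ} × {-19, -5/2})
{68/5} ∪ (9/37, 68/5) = (9/37, 68/5]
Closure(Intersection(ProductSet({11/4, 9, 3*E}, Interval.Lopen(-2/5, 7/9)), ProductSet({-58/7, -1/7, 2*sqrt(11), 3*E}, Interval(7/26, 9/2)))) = ProductSet({3*E}, Interval(7/26, 7/9))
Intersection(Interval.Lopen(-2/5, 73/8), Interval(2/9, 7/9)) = Interval(2/9, 7/9)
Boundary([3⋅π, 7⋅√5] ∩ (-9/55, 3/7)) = ∅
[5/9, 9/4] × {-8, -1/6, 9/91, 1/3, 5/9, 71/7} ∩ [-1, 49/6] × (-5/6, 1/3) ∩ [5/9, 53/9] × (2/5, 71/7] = ∅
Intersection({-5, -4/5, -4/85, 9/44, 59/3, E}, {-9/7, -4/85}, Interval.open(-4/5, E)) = {-4/85}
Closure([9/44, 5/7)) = [9/44, 5/7]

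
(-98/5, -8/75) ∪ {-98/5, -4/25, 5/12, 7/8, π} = [-98/5, -8/75) ∪ {5/12, 7/8, π}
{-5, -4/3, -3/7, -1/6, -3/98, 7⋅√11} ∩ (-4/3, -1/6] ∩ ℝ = {-3/7, -1/6}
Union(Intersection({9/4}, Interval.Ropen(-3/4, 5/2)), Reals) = Reals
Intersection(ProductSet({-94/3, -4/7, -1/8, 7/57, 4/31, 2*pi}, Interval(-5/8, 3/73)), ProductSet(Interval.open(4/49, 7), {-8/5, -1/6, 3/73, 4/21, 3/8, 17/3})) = ProductSet({7/57, 4/31, 2*pi}, {-1/6, 3/73})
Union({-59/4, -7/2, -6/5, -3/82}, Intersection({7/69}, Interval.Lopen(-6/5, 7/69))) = {-59/4, -7/2, -6/5, -3/82, 7/69}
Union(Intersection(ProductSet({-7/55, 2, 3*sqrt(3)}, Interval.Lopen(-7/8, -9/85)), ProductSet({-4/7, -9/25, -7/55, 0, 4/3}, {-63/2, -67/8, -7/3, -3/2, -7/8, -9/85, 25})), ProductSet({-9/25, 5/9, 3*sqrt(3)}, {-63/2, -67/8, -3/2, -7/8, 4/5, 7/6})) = Union(ProductSet({-7/55}, {-9/85}), ProductSet({-9/25, 5/9, 3*sqrt(3)}, {-63/2, -67/8, -3/2, -7/8, 4/5, 7/6}))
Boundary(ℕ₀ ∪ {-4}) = {-4} ∪ ℕ₀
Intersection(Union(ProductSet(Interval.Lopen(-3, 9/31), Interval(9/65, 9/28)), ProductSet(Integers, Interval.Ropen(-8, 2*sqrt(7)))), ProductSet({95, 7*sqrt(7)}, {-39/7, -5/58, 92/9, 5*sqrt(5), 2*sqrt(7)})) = ProductSet({95}, {-39/7, -5/58})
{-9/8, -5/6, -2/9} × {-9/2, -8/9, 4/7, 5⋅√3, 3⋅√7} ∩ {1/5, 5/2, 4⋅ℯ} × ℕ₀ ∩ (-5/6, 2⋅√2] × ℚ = ∅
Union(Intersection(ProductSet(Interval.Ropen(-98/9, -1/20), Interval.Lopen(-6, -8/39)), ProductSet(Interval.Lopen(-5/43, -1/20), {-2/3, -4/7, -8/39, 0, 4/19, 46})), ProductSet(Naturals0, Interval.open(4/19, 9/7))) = Union(ProductSet(Interval.open(-5/43, -1/20), {-2/3, -4/7, -8/39}), ProductSet(Naturals0, Interval.open(4/19, 9/7)))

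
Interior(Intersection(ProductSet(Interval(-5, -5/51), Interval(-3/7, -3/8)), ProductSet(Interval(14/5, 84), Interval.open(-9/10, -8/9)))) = EmptySet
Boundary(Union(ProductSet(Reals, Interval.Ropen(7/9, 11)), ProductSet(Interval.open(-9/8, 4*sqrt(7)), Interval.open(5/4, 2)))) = ProductSet(Reals, {7/9, 11})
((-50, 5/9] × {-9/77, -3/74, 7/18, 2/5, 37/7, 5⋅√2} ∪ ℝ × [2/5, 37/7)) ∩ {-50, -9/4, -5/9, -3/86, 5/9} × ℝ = ({-50, -9/4, -5/9, -3/86, 5/9} × [2/5, 37/7)) ∪ ({-9/4, -5/9, -3/86, 5/9} × {-9/77, -3/74, 7/18, 2/5, 37/7, 5⋅√2})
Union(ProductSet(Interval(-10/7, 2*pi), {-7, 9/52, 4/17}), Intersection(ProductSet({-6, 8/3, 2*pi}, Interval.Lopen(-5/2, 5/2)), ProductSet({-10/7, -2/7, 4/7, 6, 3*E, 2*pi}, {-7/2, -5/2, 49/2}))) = ProductSet(Interval(-10/7, 2*pi), {-7, 9/52, 4/17})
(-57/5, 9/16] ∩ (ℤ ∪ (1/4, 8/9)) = {-11, -10, …, 0} ∪ (1/4, 9/16]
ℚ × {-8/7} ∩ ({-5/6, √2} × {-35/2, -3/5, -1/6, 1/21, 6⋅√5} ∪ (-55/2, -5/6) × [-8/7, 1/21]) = (ℚ ∩ (-55/2, -5/6)) × {-8/7}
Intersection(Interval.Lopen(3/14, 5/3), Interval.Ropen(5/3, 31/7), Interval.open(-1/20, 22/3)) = {5/3}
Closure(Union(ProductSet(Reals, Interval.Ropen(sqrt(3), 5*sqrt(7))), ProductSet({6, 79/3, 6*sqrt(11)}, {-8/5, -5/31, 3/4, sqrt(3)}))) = Union(ProductSet({6, 79/3, 6*sqrt(11)}, {-8/5, -5/31, 3/4, sqrt(3)}), ProductSet(Reals, Interval(sqrt(3), 5*sqrt(7))))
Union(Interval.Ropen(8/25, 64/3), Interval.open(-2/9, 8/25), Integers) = Union(Integers, Interval.open(-2/9, 64/3))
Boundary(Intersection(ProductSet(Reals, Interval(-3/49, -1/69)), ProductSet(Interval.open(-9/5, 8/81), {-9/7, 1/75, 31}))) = EmptySet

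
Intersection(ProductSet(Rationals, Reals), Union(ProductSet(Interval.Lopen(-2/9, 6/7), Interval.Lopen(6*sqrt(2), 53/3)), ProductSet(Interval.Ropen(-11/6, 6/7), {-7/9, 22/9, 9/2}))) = Union(ProductSet(Intersection(Interval.Ropen(-11/6, 6/7), Rationals), {-7/9, 22/9, 9/2}), ProductSet(Intersection(Interval.Lopen(-2/9, 6/7), Rationals), Interval.Lopen(6*sqrt(2), 53/3)))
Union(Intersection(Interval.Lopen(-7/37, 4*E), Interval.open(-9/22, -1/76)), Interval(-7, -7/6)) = Union(Interval(-7, -7/6), Interval.open(-7/37, -1/76))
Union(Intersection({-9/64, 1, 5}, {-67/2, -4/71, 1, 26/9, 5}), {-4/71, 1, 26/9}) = {-4/71, 1, 26/9, 5}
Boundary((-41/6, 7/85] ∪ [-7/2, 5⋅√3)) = {-41/6, 5⋅√3}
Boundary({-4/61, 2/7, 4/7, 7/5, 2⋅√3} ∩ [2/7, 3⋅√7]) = {2/7, 4/7, 7/5, 2⋅√3}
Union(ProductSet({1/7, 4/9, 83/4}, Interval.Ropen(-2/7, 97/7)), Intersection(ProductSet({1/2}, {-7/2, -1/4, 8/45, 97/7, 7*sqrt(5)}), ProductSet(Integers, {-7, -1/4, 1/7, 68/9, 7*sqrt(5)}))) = ProductSet({1/7, 4/9, 83/4}, Interval.Ropen(-2/7, 97/7))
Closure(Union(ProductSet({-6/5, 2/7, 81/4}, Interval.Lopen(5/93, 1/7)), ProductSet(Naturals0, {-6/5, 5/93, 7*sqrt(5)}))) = Union(ProductSet({-6/5, 2/7, 81/4}, Interval(5/93, 1/7)), ProductSet(Naturals0, {-6/5, 5/93, 7*sqrt(5)}))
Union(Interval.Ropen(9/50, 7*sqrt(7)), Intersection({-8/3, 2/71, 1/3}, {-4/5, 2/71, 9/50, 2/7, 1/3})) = Union({2/71}, Interval.Ropen(9/50, 7*sqrt(7)))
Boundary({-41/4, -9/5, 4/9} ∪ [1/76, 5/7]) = {-41/4, -9/5, 1/76, 5/7}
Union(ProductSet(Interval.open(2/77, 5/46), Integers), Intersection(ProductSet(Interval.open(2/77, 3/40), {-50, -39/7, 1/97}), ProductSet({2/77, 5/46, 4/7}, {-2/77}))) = ProductSet(Interval.open(2/77, 5/46), Integers)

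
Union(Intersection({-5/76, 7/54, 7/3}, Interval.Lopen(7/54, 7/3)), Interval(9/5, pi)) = Interval(9/5, pi)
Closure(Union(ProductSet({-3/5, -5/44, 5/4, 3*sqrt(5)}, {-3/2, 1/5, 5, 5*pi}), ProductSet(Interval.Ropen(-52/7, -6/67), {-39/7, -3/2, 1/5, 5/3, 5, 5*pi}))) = Union(ProductSet({-3/5, -5/44, 5/4, 3*sqrt(5)}, {-3/2, 1/5, 5, 5*pi}), ProductSet(Interval(-52/7, -6/67), {-39/7, -3/2, 1/5, 5/3, 5, 5*pi}))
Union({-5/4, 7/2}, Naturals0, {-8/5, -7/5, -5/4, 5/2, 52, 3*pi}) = Union({-8/5, -7/5, -5/4, 5/2, 7/2, 3*pi}, Naturals0)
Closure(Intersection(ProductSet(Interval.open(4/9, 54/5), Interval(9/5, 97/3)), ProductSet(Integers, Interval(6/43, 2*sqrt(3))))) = ProductSet(Range(1, 11, 1), Interval(9/5, 2*sqrt(3)))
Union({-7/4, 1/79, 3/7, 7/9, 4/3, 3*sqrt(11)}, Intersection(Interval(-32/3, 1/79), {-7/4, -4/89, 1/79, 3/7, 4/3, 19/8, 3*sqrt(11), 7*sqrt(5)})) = {-7/4, -4/89, 1/79, 3/7, 7/9, 4/3, 3*sqrt(11)}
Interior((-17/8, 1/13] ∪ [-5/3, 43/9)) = (-17/8, 43/9)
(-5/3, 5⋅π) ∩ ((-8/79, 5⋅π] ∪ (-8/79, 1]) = (-8/79, 5⋅π)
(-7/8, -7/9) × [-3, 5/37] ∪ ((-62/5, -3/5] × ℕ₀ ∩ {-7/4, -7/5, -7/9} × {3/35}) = (-7/8, -7/9) × [-3, 5/37]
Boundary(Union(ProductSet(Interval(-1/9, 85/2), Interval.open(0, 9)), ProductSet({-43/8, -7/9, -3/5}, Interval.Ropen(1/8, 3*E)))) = Union(ProductSet({-1/9, 85/2}, Interval(0, 9)), ProductSet({-43/8, -7/9, -3/5}, Interval(1/8, 3*E)), ProductSet(Interval(-1/9, 85/2), {0, 9}))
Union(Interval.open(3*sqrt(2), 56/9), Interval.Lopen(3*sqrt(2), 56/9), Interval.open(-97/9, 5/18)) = Union(Interval.open(-97/9, 5/18), Interval.Lopen(3*sqrt(2), 56/9))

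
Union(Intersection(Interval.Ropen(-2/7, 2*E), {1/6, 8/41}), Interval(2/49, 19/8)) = Interval(2/49, 19/8)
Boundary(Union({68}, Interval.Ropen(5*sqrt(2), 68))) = {68, 5*sqrt(2)}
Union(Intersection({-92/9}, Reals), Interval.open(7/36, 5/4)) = Union({-92/9}, Interval.open(7/36, 5/4))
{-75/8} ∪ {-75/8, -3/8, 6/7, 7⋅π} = {-75/8, -3/8, 6/7, 7⋅π}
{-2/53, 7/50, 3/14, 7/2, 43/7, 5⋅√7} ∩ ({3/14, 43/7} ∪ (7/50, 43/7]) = {3/14, 7/2, 43/7}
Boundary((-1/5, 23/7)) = {-1/5, 23/7}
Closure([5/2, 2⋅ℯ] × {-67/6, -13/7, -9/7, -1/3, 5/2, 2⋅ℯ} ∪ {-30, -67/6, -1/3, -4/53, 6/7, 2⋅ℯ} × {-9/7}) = ({-30, -67/6, -1/3, -4/53, 6/7, 2⋅ℯ} × {-9/7}) ∪ ([5/2, 2⋅ℯ] × {-67/6, -13/7, -9/7, -1/3, 5/2, 2⋅ℯ})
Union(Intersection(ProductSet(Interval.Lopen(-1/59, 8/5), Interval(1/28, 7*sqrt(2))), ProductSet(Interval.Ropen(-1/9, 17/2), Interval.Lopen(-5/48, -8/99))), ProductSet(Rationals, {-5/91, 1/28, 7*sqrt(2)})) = ProductSet(Rationals, {-5/91, 1/28, 7*sqrt(2)})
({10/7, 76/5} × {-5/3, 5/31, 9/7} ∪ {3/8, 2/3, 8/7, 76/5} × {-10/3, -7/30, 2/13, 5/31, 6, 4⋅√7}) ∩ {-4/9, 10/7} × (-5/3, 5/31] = {10/7} × {5/31}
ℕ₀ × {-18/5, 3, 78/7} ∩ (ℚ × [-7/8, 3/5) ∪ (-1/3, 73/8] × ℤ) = {0, 1, …, 9} × {3}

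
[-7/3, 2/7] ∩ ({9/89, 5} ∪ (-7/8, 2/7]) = (-7/8, 2/7]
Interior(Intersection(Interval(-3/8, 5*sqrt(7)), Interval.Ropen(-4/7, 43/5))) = Interval.open(-3/8, 43/5)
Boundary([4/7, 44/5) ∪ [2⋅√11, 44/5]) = {4/7, 44/5}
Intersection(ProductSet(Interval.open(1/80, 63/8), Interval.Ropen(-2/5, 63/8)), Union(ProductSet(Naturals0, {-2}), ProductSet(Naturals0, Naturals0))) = ProductSet(Range(1, 8, 1), Range(0, 8, 1))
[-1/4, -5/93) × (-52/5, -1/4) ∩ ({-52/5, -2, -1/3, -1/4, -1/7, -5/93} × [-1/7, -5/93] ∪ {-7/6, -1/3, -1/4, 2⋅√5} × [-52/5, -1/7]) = {-1/4} × (-52/5, -1/4)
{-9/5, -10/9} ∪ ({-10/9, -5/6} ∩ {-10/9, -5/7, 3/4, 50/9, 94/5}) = {-9/5, -10/9}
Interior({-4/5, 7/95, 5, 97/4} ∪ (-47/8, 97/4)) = (-47/8, 97/4)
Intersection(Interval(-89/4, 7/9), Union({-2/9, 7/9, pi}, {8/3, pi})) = {-2/9, 7/9}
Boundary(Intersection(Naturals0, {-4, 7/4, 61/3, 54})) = {54}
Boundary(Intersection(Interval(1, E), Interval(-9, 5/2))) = {1, 5/2}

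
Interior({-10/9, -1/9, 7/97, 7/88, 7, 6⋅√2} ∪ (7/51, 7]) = (7/51, 7)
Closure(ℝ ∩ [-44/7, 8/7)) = [-44/7, 8/7]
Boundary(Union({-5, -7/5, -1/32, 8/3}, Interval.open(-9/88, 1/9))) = {-5, -7/5, -9/88, 1/9, 8/3}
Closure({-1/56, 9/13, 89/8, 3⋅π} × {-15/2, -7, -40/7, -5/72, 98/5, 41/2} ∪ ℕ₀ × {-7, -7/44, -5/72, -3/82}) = (ℕ₀ × {-7, -7/44, -5/72, -3/82}) ∪ ({-1/56, 9/13, 89/8, 3⋅π} × {-15/2, -7, -40/7, -5/72, 98/5, 41/2})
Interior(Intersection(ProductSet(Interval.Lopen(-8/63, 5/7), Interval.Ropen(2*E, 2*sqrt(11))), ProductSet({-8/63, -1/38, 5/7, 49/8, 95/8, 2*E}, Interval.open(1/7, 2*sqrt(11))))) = EmptySet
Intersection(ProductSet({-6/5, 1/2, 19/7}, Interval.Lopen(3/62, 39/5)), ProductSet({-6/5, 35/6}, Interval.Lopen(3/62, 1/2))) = ProductSet({-6/5}, Interval.Lopen(3/62, 1/2))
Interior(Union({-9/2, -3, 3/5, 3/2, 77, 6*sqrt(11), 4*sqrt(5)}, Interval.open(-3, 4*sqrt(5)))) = Interval.open(-3, 4*sqrt(5))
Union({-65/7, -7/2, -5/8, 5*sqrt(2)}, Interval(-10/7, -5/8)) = Union({-65/7, -7/2, 5*sqrt(2)}, Interval(-10/7, -5/8))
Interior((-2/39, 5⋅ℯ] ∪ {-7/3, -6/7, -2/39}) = (-2/39, 5⋅ℯ)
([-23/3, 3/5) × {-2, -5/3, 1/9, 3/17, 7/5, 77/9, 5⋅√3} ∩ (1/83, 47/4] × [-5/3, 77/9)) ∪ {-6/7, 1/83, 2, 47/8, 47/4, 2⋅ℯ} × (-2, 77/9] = ((1/83, 3/5) × {-5/3, 1/9, 3/17, 7/5}) ∪ ({-6/7, 1/83, 2, 47/8, 47/4, 2⋅ℯ} × (-2, 77/9])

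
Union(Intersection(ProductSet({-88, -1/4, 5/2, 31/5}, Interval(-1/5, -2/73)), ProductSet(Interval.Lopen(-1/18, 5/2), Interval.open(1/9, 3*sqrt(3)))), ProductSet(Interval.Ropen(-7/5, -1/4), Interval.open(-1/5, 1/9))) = ProductSet(Interval.Ropen(-7/5, -1/4), Interval.open(-1/5, 1/9))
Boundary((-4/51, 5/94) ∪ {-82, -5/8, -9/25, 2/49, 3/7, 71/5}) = {-82, -5/8, -9/25, -4/51, 5/94, 3/7, 71/5}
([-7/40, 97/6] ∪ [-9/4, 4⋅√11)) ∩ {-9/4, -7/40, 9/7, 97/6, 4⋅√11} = {-9/4, -7/40, 9/7, 97/6, 4⋅√11}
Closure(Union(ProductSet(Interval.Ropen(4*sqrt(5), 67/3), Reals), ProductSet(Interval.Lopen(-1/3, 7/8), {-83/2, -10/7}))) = Union(ProductSet(Interval(-1/3, 7/8), {-83/2, -10/7}), ProductSet(Interval(4*sqrt(5), 67/3), Reals))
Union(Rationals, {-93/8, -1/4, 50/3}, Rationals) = Rationals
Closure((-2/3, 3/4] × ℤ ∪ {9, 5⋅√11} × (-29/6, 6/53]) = ([-2/3, 3/4] × ℤ) ∪ ({9, 5⋅√11} × [-29/6, 6/53])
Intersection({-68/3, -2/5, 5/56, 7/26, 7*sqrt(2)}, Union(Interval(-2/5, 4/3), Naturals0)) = {-2/5, 5/56, 7/26}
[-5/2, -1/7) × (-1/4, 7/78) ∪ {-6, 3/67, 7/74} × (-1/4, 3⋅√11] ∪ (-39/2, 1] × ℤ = ((-39/2, 1] × ℤ) ∪ ([-5/2, -1/7) × (-1/4, 7/78)) ∪ ({-6, 3/67, 7/74} × (-1/4, 3⋅√11])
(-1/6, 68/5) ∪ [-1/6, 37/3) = [-1/6, 68/5)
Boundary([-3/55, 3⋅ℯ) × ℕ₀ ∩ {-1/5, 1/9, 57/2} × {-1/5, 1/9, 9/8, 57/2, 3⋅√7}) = ∅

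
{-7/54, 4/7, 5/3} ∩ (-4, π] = {-7/54, 4/7, 5/3}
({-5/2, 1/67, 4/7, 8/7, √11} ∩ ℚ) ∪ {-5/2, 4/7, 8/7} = {-5/2, 1/67, 4/7, 8/7}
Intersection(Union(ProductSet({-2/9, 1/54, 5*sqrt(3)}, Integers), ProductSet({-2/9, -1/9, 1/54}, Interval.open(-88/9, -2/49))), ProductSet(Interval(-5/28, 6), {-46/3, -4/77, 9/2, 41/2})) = ProductSet({-1/9, 1/54}, {-4/77})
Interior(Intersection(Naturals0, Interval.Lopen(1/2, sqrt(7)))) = EmptySet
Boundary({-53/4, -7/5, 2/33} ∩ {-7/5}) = {-7/5}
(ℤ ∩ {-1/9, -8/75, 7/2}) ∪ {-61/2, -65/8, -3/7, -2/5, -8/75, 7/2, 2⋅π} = {-61/2, -65/8, -3/7, -2/5, -8/75, 7/2, 2⋅π}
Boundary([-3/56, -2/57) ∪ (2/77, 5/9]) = {-3/56, -2/57, 2/77, 5/9}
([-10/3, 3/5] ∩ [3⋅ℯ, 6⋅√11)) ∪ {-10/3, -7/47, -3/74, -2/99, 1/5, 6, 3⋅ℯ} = {-10/3, -7/47, -3/74, -2/99, 1/5, 6, 3⋅ℯ}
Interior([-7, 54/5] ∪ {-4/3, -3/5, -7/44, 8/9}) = (-7, 54/5)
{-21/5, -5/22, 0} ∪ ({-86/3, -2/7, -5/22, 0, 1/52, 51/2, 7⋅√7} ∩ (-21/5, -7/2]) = {-21/5, -5/22, 0}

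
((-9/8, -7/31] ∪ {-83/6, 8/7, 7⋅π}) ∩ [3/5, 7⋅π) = {8/7}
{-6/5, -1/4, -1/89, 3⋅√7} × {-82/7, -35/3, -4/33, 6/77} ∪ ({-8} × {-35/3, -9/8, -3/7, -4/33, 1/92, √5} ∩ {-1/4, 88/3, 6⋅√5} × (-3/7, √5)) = {-6/5, -1/4, -1/89, 3⋅√7} × {-82/7, -35/3, -4/33, 6/77}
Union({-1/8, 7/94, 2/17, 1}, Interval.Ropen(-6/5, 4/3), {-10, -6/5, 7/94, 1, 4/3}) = Union({-10}, Interval(-6/5, 4/3))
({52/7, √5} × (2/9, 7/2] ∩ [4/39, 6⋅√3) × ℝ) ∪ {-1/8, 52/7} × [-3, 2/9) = ({-1/8, 52/7} × [-3, 2/9)) ∪ ({52/7, √5} × (2/9, 7/2])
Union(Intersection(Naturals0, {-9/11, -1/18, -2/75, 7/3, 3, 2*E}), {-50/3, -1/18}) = {-50/3, -1/18, 3}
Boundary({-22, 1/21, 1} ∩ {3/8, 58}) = ∅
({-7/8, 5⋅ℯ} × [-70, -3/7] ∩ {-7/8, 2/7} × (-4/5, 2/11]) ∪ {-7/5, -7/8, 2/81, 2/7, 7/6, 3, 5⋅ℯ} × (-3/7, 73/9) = ({-7/8} × (-4/5, -3/7]) ∪ ({-7/5, -7/8, 2/81, 2/7, 7/6, 3, 5⋅ℯ} × (-3/7, 73/9))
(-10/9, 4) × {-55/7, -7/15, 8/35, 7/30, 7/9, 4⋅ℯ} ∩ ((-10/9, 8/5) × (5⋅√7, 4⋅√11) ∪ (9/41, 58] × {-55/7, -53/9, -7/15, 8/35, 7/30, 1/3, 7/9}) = (9/41, 4) × {-55/7, -7/15, 8/35, 7/30, 7/9}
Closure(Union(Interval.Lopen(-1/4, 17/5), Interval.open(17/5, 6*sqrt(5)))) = Interval(-1/4, 6*sqrt(5))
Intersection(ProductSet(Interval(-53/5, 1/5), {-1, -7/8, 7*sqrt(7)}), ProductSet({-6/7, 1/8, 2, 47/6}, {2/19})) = EmptySet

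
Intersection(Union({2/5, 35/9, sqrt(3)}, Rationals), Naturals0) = Naturals0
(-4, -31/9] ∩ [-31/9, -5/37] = {-31/9}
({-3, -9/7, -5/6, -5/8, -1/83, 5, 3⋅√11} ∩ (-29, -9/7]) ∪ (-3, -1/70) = [-3, -1/70)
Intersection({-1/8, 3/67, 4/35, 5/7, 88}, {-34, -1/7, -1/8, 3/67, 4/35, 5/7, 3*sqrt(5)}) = {-1/8, 3/67, 4/35, 5/7}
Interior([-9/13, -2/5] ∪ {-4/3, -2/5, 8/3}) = (-9/13, -2/5)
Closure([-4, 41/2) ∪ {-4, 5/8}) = [-4, 41/2]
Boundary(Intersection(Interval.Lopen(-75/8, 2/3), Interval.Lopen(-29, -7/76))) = {-75/8, -7/76}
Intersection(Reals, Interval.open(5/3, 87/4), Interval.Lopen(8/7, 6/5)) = EmptySet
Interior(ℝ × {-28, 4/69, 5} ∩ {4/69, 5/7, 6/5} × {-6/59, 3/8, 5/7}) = ∅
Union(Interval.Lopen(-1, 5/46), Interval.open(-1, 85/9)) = Interval.open(-1, 85/9)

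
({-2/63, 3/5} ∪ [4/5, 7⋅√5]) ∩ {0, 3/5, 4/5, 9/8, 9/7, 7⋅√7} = {3/5, 4/5, 9/8, 9/7}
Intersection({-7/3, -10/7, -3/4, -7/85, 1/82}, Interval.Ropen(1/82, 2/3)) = {1/82}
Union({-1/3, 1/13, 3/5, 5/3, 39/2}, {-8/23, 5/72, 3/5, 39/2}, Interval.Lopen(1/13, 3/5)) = Union({-8/23, -1/3, 5/72, 5/3, 39/2}, Interval(1/13, 3/5))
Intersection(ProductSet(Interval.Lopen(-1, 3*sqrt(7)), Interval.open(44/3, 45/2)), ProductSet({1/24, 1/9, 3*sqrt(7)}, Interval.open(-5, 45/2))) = ProductSet({1/24, 1/9, 3*sqrt(7)}, Interval.open(44/3, 45/2))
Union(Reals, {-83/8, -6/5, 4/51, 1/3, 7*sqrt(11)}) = Reals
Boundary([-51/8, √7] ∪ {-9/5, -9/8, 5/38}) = {-51/8, √7}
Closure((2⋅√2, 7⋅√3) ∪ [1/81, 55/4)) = [1/81, 55/4]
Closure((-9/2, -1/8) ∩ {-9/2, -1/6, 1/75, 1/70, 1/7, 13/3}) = {-1/6}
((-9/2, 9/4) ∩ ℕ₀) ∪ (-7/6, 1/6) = (-7/6, 1/6) ∪ {0, 1, 2}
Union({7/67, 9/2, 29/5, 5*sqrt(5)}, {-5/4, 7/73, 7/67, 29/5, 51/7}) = {-5/4, 7/73, 7/67, 9/2, 29/5, 51/7, 5*sqrt(5)}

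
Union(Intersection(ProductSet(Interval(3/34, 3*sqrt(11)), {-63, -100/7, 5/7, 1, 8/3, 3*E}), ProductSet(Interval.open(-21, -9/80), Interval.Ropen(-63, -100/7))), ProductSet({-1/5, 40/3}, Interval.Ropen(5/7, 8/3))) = ProductSet({-1/5, 40/3}, Interval.Ropen(5/7, 8/3))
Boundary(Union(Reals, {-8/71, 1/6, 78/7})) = EmptySet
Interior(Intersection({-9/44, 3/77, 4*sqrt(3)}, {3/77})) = EmptySet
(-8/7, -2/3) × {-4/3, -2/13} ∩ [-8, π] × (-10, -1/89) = (-8/7, -2/3) × {-4/3, -2/13}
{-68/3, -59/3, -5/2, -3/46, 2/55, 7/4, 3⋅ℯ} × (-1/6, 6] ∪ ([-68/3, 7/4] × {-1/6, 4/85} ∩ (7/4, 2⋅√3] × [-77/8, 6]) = {-68/3, -59/3, -5/2, -3/46, 2/55, 7/4, 3⋅ℯ} × (-1/6, 6]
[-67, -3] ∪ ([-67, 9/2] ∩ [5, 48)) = [-67, -3]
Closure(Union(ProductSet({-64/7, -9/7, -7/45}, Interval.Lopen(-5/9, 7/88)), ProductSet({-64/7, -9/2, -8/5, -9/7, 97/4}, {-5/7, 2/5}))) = Union(ProductSet({-64/7, -9/7, -7/45}, Interval(-5/9, 7/88)), ProductSet({-64/7, -9/2, -8/5, -9/7, 97/4}, {-5/7, 2/5}))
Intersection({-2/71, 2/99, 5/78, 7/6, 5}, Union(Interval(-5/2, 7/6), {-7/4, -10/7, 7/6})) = {-2/71, 2/99, 5/78, 7/6}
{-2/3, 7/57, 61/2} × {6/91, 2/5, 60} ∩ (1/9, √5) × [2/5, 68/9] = {7/57} × {2/5}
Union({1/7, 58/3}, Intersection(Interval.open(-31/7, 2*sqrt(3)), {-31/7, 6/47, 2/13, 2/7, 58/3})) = {6/47, 1/7, 2/13, 2/7, 58/3}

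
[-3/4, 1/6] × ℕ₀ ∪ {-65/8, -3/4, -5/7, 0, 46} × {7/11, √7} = ([-3/4, 1/6] × ℕ₀) ∪ ({-65/8, -3/4, -5/7, 0, 46} × {7/11, √7})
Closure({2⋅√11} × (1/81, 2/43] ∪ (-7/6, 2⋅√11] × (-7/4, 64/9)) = ({-7/6, 2⋅√11} × [-7/4, 64/9]) ∪ ([-7/6, 2⋅√11] × {-7/4, 64/9}) ∪ ((-7/6, 2⋅√11] × (-7/4, 64/9))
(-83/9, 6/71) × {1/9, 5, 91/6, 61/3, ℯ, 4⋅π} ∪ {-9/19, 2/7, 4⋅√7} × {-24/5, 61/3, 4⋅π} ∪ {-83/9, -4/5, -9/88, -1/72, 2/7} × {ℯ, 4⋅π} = ({-83/9, -4/5, -9/88, -1/72, 2/7} × {ℯ, 4⋅π}) ∪ ({-9/19, 2/7, 4⋅√7} × {-24/5, 61/3, 4⋅π}) ∪ ((-83/9, 6/71) × {1/9, 5, 91/6, 61/3, ℯ, 4⋅π})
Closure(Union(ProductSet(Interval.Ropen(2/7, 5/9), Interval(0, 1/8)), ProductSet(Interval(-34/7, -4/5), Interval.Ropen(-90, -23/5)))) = Union(ProductSet(Interval(-34/7, -4/5), Interval(-90, -23/5)), ProductSet(Interval(2/7, 5/9), Interval(0, 1/8)))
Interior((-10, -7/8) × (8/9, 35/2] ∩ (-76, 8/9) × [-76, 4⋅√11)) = (-10, -7/8) × (8/9, 4⋅√11)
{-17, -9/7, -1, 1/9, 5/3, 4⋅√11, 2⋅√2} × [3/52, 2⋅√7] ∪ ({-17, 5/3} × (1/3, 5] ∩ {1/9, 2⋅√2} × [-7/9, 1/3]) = {-17, -9/7, -1, 1/9, 5/3, 4⋅√11, 2⋅√2} × [3/52, 2⋅√7]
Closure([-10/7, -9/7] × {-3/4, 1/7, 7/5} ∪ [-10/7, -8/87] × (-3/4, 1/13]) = ([-10/7, -9/7] × {-3/4, 1/7, 7/5}) ∪ ([-10/7, -8/87] × [-3/4, 1/13])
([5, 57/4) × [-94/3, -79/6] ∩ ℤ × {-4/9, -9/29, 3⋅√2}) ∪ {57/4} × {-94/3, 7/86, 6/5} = {57/4} × {-94/3, 7/86, 6/5}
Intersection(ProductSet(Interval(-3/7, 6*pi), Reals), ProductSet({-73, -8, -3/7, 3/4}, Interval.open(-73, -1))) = ProductSet({-3/7, 3/4}, Interval.open(-73, -1))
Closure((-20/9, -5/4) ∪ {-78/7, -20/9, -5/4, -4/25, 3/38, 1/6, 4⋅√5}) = {-78/7, -4/25, 3/38, 1/6, 4⋅√5} ∪ [-20/9, -5/4]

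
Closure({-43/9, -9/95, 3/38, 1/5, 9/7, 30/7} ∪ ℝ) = ℝ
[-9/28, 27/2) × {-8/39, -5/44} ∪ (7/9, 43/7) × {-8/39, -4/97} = ([-9/28, 27/2) × {-8/39, -5/44}) ∪ ((7/9, 43/7) × {-8/39, -4/97})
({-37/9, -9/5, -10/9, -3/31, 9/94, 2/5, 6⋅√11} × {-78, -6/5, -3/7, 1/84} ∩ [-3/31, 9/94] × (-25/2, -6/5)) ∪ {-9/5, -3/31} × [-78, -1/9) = {-9/5, -3/31} × [-78, -1/9)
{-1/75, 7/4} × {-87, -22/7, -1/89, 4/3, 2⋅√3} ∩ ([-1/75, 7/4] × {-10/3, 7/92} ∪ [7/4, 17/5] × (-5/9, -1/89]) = {7/4} × {-1/89}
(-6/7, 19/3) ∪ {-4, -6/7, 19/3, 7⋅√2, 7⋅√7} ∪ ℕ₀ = {-4, 7⋅√2, 7⋅√7} ∪ [-6/7, 19/3] ∪ ℕ₀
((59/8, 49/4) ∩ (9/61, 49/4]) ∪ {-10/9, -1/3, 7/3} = {-10/9, -1/3, 7/3} ∪ (59/8, 49/4)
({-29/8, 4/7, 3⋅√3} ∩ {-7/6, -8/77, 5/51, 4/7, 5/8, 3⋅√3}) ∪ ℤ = ℤ ∪ {4/7, 3⋅√3}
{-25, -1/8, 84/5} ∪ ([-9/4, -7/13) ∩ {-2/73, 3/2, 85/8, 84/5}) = {-25, -1/8, 84/5}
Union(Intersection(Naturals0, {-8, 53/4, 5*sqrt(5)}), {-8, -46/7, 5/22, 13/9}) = {-8, -46/7, 5/22, 13/9}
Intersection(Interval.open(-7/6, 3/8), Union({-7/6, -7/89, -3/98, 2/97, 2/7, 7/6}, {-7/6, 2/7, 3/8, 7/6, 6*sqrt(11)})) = {-7/89, -3/98, 2/97, 2/7}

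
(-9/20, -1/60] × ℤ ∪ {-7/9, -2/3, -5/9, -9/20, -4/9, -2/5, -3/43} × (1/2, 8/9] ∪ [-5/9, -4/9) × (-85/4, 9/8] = ((-9/20, -1/60] × ℤ) ∪ ([-5/9, -4/9) × (-85/4, 9/8]) ∪ ({-7/9, -2/3, -5/9, -9/20, -4/9, -2/5, -3/43} × (1/2, 8/9])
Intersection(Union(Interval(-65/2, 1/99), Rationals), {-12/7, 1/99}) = {-12/7, 1/99}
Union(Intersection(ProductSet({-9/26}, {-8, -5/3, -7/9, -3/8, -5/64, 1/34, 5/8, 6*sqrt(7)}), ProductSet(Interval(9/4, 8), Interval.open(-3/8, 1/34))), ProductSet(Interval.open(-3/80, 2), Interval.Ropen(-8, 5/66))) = ProductSet(Interval.open(-3/80, 2), Interval.Ropen(-8, 5/66))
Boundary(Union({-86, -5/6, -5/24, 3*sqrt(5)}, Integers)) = Union({-5/6, -5/24, 3*sqrt(5)}, Integers)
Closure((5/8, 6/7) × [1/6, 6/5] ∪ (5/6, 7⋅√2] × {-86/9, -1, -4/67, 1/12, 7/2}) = ([5/8, 6/7] × [1/6, 6/5]) ∪ ([5/6, 7⋅√2] × {-86/9, -1, -4/67, 1/12, 7/2})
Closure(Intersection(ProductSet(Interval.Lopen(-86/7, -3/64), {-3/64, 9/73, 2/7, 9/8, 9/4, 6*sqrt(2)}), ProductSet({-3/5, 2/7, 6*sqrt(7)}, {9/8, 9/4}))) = ProductSet({-3/5}, {9/8, 9/4})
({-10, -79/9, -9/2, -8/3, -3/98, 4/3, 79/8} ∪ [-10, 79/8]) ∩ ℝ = [-10, 79/8]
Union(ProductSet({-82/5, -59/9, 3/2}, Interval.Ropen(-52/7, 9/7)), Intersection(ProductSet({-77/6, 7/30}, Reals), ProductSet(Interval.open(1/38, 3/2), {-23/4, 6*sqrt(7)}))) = Union(ProductSet({7/30}, {-23/4, 6*sqrt(7)}), ProductSet({-82/5, -59/9, 3/2}, Interval.Ropen(-52/7, 9/7)))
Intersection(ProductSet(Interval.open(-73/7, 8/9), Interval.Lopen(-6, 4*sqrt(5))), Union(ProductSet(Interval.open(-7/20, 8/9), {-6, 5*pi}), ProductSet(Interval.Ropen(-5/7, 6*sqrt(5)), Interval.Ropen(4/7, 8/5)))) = ProductSet(Interval.Ropen(-5/7, 8/9), Interval.Ropen(4/7, 8/5))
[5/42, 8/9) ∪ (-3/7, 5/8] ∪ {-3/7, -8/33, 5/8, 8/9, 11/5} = [-3/7, 8/9] ∪ {11/5}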